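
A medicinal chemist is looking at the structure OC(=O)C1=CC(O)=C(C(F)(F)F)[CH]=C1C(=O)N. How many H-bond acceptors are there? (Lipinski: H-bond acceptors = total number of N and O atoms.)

5

N atoms: 1; O atoms: 4.
Lipinski HBA = 1 + 4 = 5.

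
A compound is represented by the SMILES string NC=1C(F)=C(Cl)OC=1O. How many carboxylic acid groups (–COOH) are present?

Scan the SMILES for the carboxylic acid motif — none present.
Groups that are present: 1 hydroxyl, 1 primary amine.

0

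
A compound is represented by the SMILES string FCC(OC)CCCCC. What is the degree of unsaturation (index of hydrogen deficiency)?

Degree of unsaturation = (number of rings) + (number of π bonds).
Ring closures in the SMILES: 0.
π bonds: none → 0 DoU from unsaturation.
Total DoU = 0 + 0 = 0.

0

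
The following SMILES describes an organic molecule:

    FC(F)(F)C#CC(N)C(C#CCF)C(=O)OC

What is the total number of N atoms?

Scan the SMILES for N atoms (remember two-letter symbols like Cl and Br are single atoms).
Nitrogen count: 1.

1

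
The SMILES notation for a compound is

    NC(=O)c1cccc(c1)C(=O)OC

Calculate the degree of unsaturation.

Molecular formula: C9H9NO3.
DoU = (2C + 2 + N − H − X) / 2, where X is the halogen count and O/S are ignored.
    = (2·9 + 2 + 1 − 9 − 0) / 2 = 12 / 2 = 6.

6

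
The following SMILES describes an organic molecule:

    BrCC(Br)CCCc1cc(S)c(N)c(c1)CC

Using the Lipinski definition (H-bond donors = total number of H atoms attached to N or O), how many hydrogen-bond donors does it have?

2

Donors: find every N or O and count the H atoms it carries.
  atom 13 (N): bond orders sum to 1 → 2 H
Lipinski HBD = 2.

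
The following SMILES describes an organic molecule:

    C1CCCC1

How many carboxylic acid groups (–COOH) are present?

Scan the SMILES for the carboxylic acid motif — none present.

0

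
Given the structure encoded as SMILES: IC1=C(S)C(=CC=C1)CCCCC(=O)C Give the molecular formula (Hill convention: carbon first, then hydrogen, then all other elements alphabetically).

Walk through each heavy atom and fill implicit hydrogens from standard valence (C 4, N 3, O 2, S 2, halogen 1):
  atom 1: I (halogen, monovalent) → 0 H
  atom 2: C, bond orders sum to 4 (valence 4) → 0 H
  atom 3: C, bond orders sum to 4 (valence 4) → 0 H
  atom 4: S, bond orders sum to 1 (valence 2) → 1 H
  atom 5: C, bond orders sum to 4 (valence 4) → 0 H
  atom 6: C, bond orders sum to 3 (valence 4) → 1 H
  atom 7: C, bond orders sum to 3 (valence 4) → 1 H
  atom 8: C, bond orders sum to 3 (valence 4) → 1 H
  atom 9: C, bond orders sum to 2 (valence 4) → 2 H
  atom 10: C, bond orders sum to 2 (valence 4) → 2 H
  atom 11: C, bond orders sum to 2 (valence 4) → 2 H
  atom 12: C, bond orders sum to 2 (valence 4) → 2 H
  atom 13: C, bond orders sum to 4 (valence 4) → 0 H
  atom 14: O, bond orders sum to 2 (valence 2) → 0 H
  atom 15: C, bond orders sum to 1 (valence 4) → 3 H
Totals → C:12, H:15, I:1, O:1, S:1.
In Hill order: C12H15IOS.

C12H15IOS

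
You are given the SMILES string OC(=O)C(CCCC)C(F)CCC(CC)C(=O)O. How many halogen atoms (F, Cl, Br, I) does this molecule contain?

Halogen atoms appear at heavy-atom position 10 (1×F).
Other groups present: 2 carboxylic acid.
Halogen count: 1.

1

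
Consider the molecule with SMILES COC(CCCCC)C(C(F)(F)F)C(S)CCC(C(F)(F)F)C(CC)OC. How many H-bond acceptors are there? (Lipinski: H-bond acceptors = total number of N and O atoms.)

2

N atoms: 0; O atoms: 2.
Lipinski HBA = 0 + 2 = 2.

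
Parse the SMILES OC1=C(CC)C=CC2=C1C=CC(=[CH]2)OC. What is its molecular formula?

C13H14O2

Walk through each heavy atom and fill implicit hydrogens from standard valence (C 4, N 3, O 2, S 2, halogen 1):
  atom 1: O, bond orders sum to 1 (valence 2) → 1 H
  atom 2: C, bond orders sum to 4 (valence 4) → 0 H
  atom 3: C, bond orders sum to 4 (valence 4) → 0 H
  atom 4: C, bond orders sum to 2 (valence 4) → 2 H
  atom 5: C, bond orders sum to 1 (valence 4) → 3 H
  atom 6: C, bond orders sum to 3 (valence 4) → 1 H
  atom 7: C, bond orders sum to 3 (valence 4) → 1 H
  atom 8: C, bond orders sum to 4 (valence 4) → 0 H
  atom 9: C, bond orders sum to 4 (valence 4) → 0 H
  atom 10: C, bond orders sum to 3 (valence 4) → 1 H
  atom 11: C, bond orders sum to 3 (valence 4) → 1 H
  atom 12: C, bond orders sum to 4 (valence 4) → 0 H
  atom 13: C with explicit H count 1
  atom 14: O, bond orders sum to 2 (valence 2) → 0 H
  atom 15: C, bond orders sum to 1 (valence 4) → 3 H
Totals → C:13, H:14, O:2.
In Hill order: C13H14O2.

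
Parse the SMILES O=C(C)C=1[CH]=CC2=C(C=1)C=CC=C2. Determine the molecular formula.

Walk through each heavy atom and fill implicit hydrogens from standard valence (C 4, N 3, O 2, S 2, halogen 1):
  atom 1: O, bond orders sum to 2 (valence 2) → 0 H
  atom 2: C, bond orders sum to 4 (valence 4) → 0 H
  atom 3: C, bond orders sum to 1 (valence 4) → 3 H
  atom 4: C, bond orders sum to 4 (valence 4) → 0 H
  atom 5: C with explicit H count 1
  atom 6: C, bond orders sum to 3 (valence 4) → 1 H
  atom 7: C, bond orders sum to 4 (valence 4) → 0 H
  atom 8: C, bond orders sum to 4 (valence 4) → 0 H
  atom 9: C, bond orders sum to 3 (valence 4) → 1 H
  atom 10: C, bond orders sum to 3 (valence 4) → 1 H
  atom 11: C, bond orders sum to 3 (valence 4) → 1 H
  atom 12: C, bond orders sum to 3 (valence 4) → 1 H
  atom 13: C, bond orders sum to 3 (valence 4) → 1 H
Totals → C:12, H:10, O:1.
In Hill order: C12H10O.

C12H10O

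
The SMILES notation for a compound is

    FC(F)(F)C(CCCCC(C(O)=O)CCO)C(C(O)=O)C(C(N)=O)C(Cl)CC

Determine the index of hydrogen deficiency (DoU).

Degree of unsaturation = (number of rings) + (number of π bonds).
Ring closures in the SMILES: 0.
π bonds: 3 double bonds (each 1 DoU) → 3 DoU from unsaturation.
Total DoU = 0 + 3 = 3.

3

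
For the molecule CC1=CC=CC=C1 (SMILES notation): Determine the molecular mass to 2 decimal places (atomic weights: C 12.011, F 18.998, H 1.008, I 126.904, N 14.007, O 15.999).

92.14 g/mol

First, the molecular formula is C7H8 (counting implicit H from valence).
  C: 7 × 12.011 = 84.077
  H: 8 × 1.008 = 8.064
Sum: 7×12.011 + 8×1.008 = 92.141 → 92.14 g/mol.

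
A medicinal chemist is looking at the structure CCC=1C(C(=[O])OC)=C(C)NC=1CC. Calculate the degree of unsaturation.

Molecular formula: C11H17NO2.
DoU = (2C + 2 + N − H − X) / 2, where X is the halogen count and O/S are ignored.
    = (2·11 + 2 + 1 − 17 − 0) / 2 = 8 / 2 = 4.

4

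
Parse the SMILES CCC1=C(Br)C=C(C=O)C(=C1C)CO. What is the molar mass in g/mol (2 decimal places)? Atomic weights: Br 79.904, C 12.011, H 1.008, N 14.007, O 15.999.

257.13 g/mol

First, the molecular formula is C11H13BrO2 (counting implicit H from valence).
  Br: 1 × 79.904 = 79.904
  C: 11 × 12.011 = 132.121
  H: 13 × 1.008 = 13.104
  O: 2 × 15.999 = 31.998
Sum: 1×79.904 + 11×12.011 + 13×1.008 + 2×15.999 = 257.127 → 257.13 g/mol.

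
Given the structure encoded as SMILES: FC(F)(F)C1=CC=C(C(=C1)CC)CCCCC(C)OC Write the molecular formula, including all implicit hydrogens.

C16H23F3O

Walk through each heavy atom and fill implicit hydrogens from standard valence (C 4, N 3, O 2, S 2, halogen 1):
  atom 1: F (halogen, monovalent) → 0 H
  atom 2: C, bond orders sum to 4 (valence 4) → 0 H
  atom 3: F (halogen, monovalent) → 0 H
  atom 4: F (halogen, monovalent) → 0 H
  atom 5: C, bond orders sum to 4 (valence 4) → 0 H
  atom 6: C, bond orders sum to 3 (valence 4) → 1 H
  atom 7: C, bond orders sum to 3 (valence 4) → 1 H
  atom 8: C, bond orders sum to 4 (valence 4) → 0 H
  atom 9: C, bond orders sum to 4 (valence 4) → 0 H
  atom 10: C, bond orders sum to 3 (valence 4) → 1 H
  atom 11: C, bond orders sum to 2 (valence 4) → 2 H
  atom 12: C, bond orders sum to 1 (valence 4) → 3 H
  atom 13: C, bond orders sum to 2 (valence 4) → 2 H
  atom 14: C, bond orders sum to 2 (valence 4) → 2 H
  atom 15: C, bond orders sum to 2 (valence 4) → 2 H
  atom 16: C, bond orders sum to 2 (valence 4) → 2 H
  atom 17: C, bond orders sum to 3 (valence 4) → 1 H
  atom 18: C, bond orders sum to 1 (valence 4) → 3 H
  atom 19: O, bond orders sum to 2 (valence 2) → 0 H
  atom 20: C, bond orders sum to 1 (valence 4) → 3 H
Totals → C:16, H:23, F:3, O:1.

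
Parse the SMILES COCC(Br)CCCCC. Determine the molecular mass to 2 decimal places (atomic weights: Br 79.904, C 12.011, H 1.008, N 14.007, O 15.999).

209.13 g/mol

First, the molecular formula is C8H17BrO (counting implicit H from valence).
  Br: 1 × 79.904 = 79.904
  C: 8 × 12.011 = 96.088
  H: 17 × 1.008 = 17.136
  O: 1 × 15.999 = 15.999
Sum: 1×79.904 + 8×12.011 + 17×1.008 + 1×15.999 = 209.127 → 209.13 g/mol.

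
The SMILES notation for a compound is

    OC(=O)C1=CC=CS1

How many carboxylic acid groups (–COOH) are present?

1

The carboxylic acid motif appears at heavy-atom position 2 in the SMILES.
Carboxylic acid count: 1.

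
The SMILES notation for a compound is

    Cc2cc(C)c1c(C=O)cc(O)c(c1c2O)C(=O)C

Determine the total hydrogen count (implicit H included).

Walk through each heavy atom and fill implicit hydrogens from standard valence (C 4, N 3, O 2, S 2, halogen 1); for lowercase aromatic atoms, an aromatic c carries 1 H when it has two neighbours and 0 H with three, and aromatic n carries 0 H:
  atom 1: C, bond orders sum to 1 (valence 4) → 3 H
  atom 2: aromatic c, 3 neighbours → 0 H
  atom 3: aromatic c, 2 neighbours → 1 H
  atom 4: aromatic c, 3 neighbours → 0 H
  atom 5: C, bond orders sum to 1 (valence 4) → 3 H
  atom 6: aromatic c, 3 neighbours → 0 H
  atom 7: aromatic c, 3 neighbours → 0 H
  atom 8: C, bond orders sum to 3 (valence 4) → 1 H
  atom 9: O, bond orders sum to 2 (valence 2) → 0 H
  atom 10: aromatic c, 2 neighbours → 1 H
  atom 11: aromatic c, 3 neighbours → 0 H
  atom 12: O, bond orders sum to 1 (valence 2) → 1 H
  atom 13: aromatic c, 3 neighbours → 0 H
  atom 14: aromatic c, 3 neighbours → 0 H
  atom 15: aromatic c, 3 neighbours → 0 H
  atom 16: O, bond orders sum to 1 (valence 2) → 1 H
  atom 17: C, bond orders sum to 4 (valence 4) → 0 H
  atom 18: O, bond orders sum to 2 (valence 2) → 0 H
  atom 19: C, bond orders sum to 1 (valence 4) → 3 H
Total hydrogens: 14.

14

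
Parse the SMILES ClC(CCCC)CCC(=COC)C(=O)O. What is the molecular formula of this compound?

C11H19ClO3

Walk through each heavy atom and fill implicit hydrogens from standard valence (C 4, N 3, O 2, S 2, halogen 1):
  atom 1: Cl (halogen, monovalent) → 0 H
  atom 2: C, bond orders sum to 3 (valence 4) → 1 H
  atom 3: C, bond orders sum to 2 (valence 4) → 2 H
  atom 4: C, bond orders sum to 2 (valence 4) → 2 H
  atom 5: C, bond orders sum to 2 (valence 4) → 2 H
  atom 6: C, bond orders sum to 1 (valence 4) → 3 H
  atom 7: C, bond orders sum to 2 (valence 4) → 2 H
  atom 8: C, bond orders sum to 2 (valence 4) → 2 H
  atom 9: C, bond orders sum to 4 (valence 4) → 0 H
  atom 10: C, bond orders sum to 3 (valence 4) → 1 H
  atom 11: O, bond orders sum to 2 (valence 2) → 0 H
  atom 12: C, bond orders sum to 1 (valence 4) → 3 H
  atom 13: C, bond orders sum to 4 (valence 4) → 0 H
  atom 14: O, bond orders sum to 2 (valence 2) → 0 H
  atom 15: O, bond orders sum to 1 (valence 2) → 1 H
Totals → C:11, H:19, Cl:1, O:3.
In Hill order: C11H19ClO3.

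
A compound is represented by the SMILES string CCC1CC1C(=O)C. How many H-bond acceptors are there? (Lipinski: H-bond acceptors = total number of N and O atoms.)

1

N atoms: 0; O atoms: 1.
Lipinski HBA = 0 + 1 = 1.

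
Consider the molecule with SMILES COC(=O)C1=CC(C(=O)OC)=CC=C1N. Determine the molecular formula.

C10H11NO4

Walk through each heavy atom and fill implicit hydrogens from standard valence (C 4, N 3, O 2, S 2, halogen 1):
  atom 1: C, bond orders sum to 1 (valence 4) → 3 H
  atom 2: O, bond orders sum to 2 (valence 2) → 0 H
  atom 3: C, bond orders sum to 4 (valence 4) → 0 H
  atom 4: O, bond orders sum to 2 (valence 2) → 0 H
  atom 5: C, bond orders sum to 4 (valence 4) → 0 H
  atom 6: C, bond orders sum to 3 (valence 4) → 1 H
  atom 7: C, bond orders sum to 4 (valence 4) → 0 H
  atom 8: C, bond orders sum to 4 (valence 4) → 0 H
  atom 9: O, bond orders sum to 2 (valence 2) → 0 H
  atom 10: O, bond orders sum to 2 (valence 2) → 0 H
  atom 11: C, bond orders sum to 1 (valence 4) → 3 H
  atom 12: C, bond orders sum to 3 (valence 4) → 1 H
  atom 13: C, bond orders sum to 3 (valence 4) → 1 H
  atom 14: C, bond orders sum to 4 (valence 4) → 0 H
  atom 15: N, bond orders sum to 1 (valence 3) → 2 H
Totals → C:10, H:11, N:1, O:4.
In Hill order: C10H11NO4.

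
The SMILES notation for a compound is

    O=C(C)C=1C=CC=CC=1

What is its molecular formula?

C8H8O

Walk through each heavy atom and fill implicit hydrogens from standard valence (C 4, N 3, O 2, S 2, halogen 1):
  atom 1: O, bond orders sum to 2 (valence 2) → 0 H
  atom 2: C, bond orders sum to 4 (valence 4) → 0 H
  atom 3: C, bond orders sum to 1 (valence 4) → 3 H
  atom 4: C, bond orders sum to 4 (valence 4) → 0 H
  atom 5: C, bond orders sum to 3 (valence 4) → 1 H
  atom 6: C, bond orders sum to 3 (valence 4) → 1 H
  atom 7: C, bond orders sum to 3 (valence 4) → 1 H
  atom 8: C, bond orders sum to 3 (valence 4) → 1 H
  atom 9: C, bond orders sum to 3 (valence 4) → 1 H
Totals → C:8, H:8, O:1.
In Hill order: C8H8O.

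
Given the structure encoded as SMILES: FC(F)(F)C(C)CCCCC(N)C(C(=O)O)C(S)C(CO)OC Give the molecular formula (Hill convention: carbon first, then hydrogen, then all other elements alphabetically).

Walk through each heavy atom and fill implicit hydrogens from standard valence (C 4, N 3, O 2, S 2, halogen 1):
  atom 1: F (halogen, monovalent) → 0 H
  atom 2: C, bond orders sum to 4 (valence 4) → 0 H
  atom 3: F (halogen, monovalent) → 0 H
  atom 4: F (halogen, monovalent) → 0 H
  atom 5: C, bond orders sum to 3 (valence 4) → 1 H
  atom 6: C, bond orders sum to 1 (valence 4) → 3 H
  atom 7: C, bond orders sum to 2 (valence 4) → 2 H
  atom 8: C, bond orders sum to 2 (valence 4) → 2 H
  atom 9: C, bond orders sum to 2 (valence 4) → 2 H
  atom 10: C, bond orders sum to 2 (valence 4) → 2 H
  atom 11: C, bond orders sum to 3 (valence 4) → 1 H
  atom 12: N, bond orders sum to 1 (valence 3) → 2 H
  atom 13: C, bond orders sum to 3 (valence 4) → 1 H
  atom 14: C, bond orders sum to 4 (valence 4) → 0 H
  atom 15: O, bond orders sum to 2 (valence 2) → 0 H
  atom 16: O, bond orders sum to 1 (valence 2) → 1 H
  atom 17: C, bond orders sum to 3 (valence 4) → 1 H
  atom 18: S, bond orders sum to 1 (valence 2) → 1 H
  atom 19: C, bond orders sum to 3 (valence 4) → 1 H
  atom 20: C, bond orders sum to 2 (valence 4) → 2 H
  atom 21: O, bond orders sum to 1 (valence 2) → 1 H
  atom 22: O, bond orders sum to 2 (valence 2) → 0 H
  atom 23: C, bond orders sum to 1 (valence 4) → 3 H
Totals → C:14, H:26, F:3, N:1, O:4, S:1.

C14H26F3NO4S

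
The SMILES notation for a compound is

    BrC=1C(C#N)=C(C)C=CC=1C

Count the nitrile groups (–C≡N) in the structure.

1

The nitrile motif appears at heavy-atom position 4 in the SMILES.
Nitrile count: 1.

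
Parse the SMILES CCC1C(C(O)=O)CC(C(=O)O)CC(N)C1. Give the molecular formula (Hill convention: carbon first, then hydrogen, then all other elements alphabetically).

C11H19NO4

Walk through each heavy atom and fill implicit hydrogens from standard valence (C 4, N 3, O 2, S 2, halogen 1):
  atom 1: C, bond orders sum to 1 (valence 4) → 3 H
  atom 2: C, bond orders sum to 2 (valence 4) → 2 H
  atom 3: C, bond orders sum to 3 (valence 4) → 1 H
  atom 4: C, bond orders sum to 3 (valence 4) → 1 H
  atom 5: C, bond orders sum to 4 (valence 4) → 0 H
  atom 6: O, bond orders sum to 1 (valence 2) → 1 H
  atom 7: O, bond orders sum to 2 (valence 2) → 0 H
  atom 8: C, bond orders sum to 2 (valence 4) → 2 H
  atom 9: C, bond orders sum to 3 (valence 4) → 1 H
  atom 10: C, bond orders sum to 4 (valence 4) → 0 H
  atom 11: O, bond orders sum to 2 (valence 2) → 0 H
  atom 12: O, bond orders sum to 1 (valence 2) → 1 H
  atom 13: C, bond orders sum to 2 (valence 4) → 2 H
  atom 14: C, bond orders sum to 3 (valence 4) → 1 H
  atom 15: N, bond orders sum to 1 (valence 3) → 2 H
  atom 16: C, bond orders sum to 2 (valence 4) → 2 H
Totals → C:11, H:19, N:1, O:4.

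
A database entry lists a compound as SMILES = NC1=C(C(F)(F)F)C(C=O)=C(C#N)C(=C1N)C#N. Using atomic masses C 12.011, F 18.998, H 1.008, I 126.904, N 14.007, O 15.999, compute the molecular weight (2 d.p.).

254.17 g/mol

First, the molecular formula is C10H5F3N4O (counting implicit H from valence).
  C: 10 × 12.011 = 120.110
  F: 3 × 18.998 = 56.994
  H: 5 × 1.008 = 5.040
  N: 4 × 14.007 = 56.028
  O: 1 × 15.999 = 15.999
Sum: 10×12.011 + 3×18.998 + 5×1.008 + 4×14.007 + 1×15.999 = 254.171 → 254.17 g/mol.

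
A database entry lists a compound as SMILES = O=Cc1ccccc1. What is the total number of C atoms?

Count every carbon token in the SMILES (each C, including those in ring-closure positions and inside branches).
Carbon count: 7.

7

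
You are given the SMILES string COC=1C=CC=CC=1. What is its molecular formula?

Walk through each heavy atom and fill implicit hydrogens from standard valence (C 4, N 3, O 2, S 2, halogen 1):
  atom 1: C, bond orders sum to 1 (valence 4) → 3 H
  atom 2: O, bond orders sum to 2 (valence 2) → 0 H
  atom 3: C, bond orders sum to 4 (valence 4) → 0 H
  atom 4: C, bond orders sum to 3 (valence 4) → 1 H
  atom 5: C, bond orders sum to 3 (valence 4) → 1 H
  atom 6: C, bond orders sum to 3 (valence 4) → 1 H
  atom 7: C, bond orders sum to 3 (valence 4) → 1 H
  atom 8: C, bond orders sum to 3 (valence 4) → 1 H
Totals → C:7, H:8, O:1.

C7H8O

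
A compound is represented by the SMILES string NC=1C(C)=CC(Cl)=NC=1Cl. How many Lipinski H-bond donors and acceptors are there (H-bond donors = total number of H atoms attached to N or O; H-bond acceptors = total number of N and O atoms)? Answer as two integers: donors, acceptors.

2, 2

Donors: find every N or O and count the H atoms it carries.
  atom 1 (N): bond orders sum to 1 → 2 H
  atom 8 (N): bond orders sum to 3 → 0 H
Lipinski HBD = 2.
Acceptors: N atoms = 2, O atoms = 0 → HBA = 2.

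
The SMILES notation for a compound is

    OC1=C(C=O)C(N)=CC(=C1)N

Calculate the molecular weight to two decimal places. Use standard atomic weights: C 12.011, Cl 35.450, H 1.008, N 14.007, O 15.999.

152.15 g/mol

First, the molecular formula is C7H8N2O2 (counting implicit H from valence).
  C: 7 × 12.011 = 84.077
  H: 8 × 1.008 = 8.064
  N: 2 × 14.007 = 28.014
  O: 2 × 15.999 = 31.998
Sum: 7×12.011 + 8×1.008 + 2×14.007 + 2×15.999 = 152.153 → 152.15 g/mol.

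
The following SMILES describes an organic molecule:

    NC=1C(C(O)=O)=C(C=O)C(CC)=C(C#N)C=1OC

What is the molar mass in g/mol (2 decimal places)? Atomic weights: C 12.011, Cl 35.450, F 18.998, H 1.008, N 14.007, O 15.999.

248.24 g/mol

First, the molecular formula is C12H12N2O4 (counting implicit H from valence).
  C: 12 × 12.011 = 144.132
  H: 12 × 1.008 = 12.096
  N: 2 × 14.007 = 28.014
  O: 4 × 15.999 = 63.996
Sum: 12×12.011 + 12×1.008 + 2×14.007 + 4×15.999 = 248.238 → 248.24 g/mol.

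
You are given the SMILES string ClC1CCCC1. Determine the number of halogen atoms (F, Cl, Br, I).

1

Halogen atoms appear at heavy-atom position 1 (1×Cl).
Halogen count: 1.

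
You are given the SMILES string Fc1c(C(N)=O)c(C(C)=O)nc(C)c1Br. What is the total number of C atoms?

9

Count every carbon token in the SMILES (each C, including those in ring-closure positions and inside branches).
Carbon count: 9.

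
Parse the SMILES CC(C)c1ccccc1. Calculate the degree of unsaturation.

Molecular formula: C9H12.
DoU = (2C + 2 + N − H − X) / 2, where X is the halogen count and O/S are ignored.
    = (2·9 + 2 + 0 − 12 − 0) / 2 = 8 / 2 = 4.

4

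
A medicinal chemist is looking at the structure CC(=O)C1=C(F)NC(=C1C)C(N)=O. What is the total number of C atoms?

Count every carbon token in the SMILES (each C, including those in ring-closure positions and inside branches).
Carbon count: 8.

8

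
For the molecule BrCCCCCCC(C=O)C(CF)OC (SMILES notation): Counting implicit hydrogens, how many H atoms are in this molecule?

20

Walk through each heavy atom and fill implicit hydrogens from standard valence (C 4, N 3, O 2, S 2, halogen 1):
  atom 1: Br (halogen, monovalent) → 0 H
  atom 2: C, bond orders sum to 2 (valence 4) → 2 H
  atom 3: C, bond orders sum to 2 (valence 4) → 2 H
  atom 4: C, bond orders sum to 2 (valence 4) → 2 H
  atom 5: C, bond orders sum to 2 (valence 4) → 2 H
  atom 6: C, bond orders sum to 2 (valence 4) → 2 H
  atom 7: C, bond orders sum to 2 (valence 4) → 2 H
  atom 8: C, bond orders sum to 3 (valence 4) → 1 H
  atom 9: C, bond orders sum to 3 (valence 4) → 1 H
  atom 10: O, bond orders sum to 2 (valence 2) → 0 H
  atom 11: C, bond orders sum to 3 (valence 4) → 1 H
  atom 12: C, bond orders sum to 2 (valence 4) → 2 H
  atom 13: F (halogen, monovalent) → 0 H
  atom 14: O, bond orders sum to 2 (valence 2) → 0 H
  atom 15: C, bond orders sum to 1 (valence 4) → 3 H
Total hydrogens: 20.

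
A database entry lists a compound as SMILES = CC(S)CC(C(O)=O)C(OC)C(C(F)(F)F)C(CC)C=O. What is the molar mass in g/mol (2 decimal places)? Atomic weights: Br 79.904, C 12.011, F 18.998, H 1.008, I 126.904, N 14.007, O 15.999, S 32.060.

First, the molecular formula is C13H21F3O4S (counting implicit H from valence).
  C: 13 × 12.011 = 156.143
  F: 3 × 18.998 = 56.994
  H: 21 × 1.008 = 21.168
  O: 4 × 15.999 = 63.996
  S: 1 × 32.060 = 32.060
Sum: 13×12.011 + 3×18.998 + 21×1.008 + 4×15.999 + 1×32.060 = 330.361 → 330.36 g/mol.

330.36 g/mol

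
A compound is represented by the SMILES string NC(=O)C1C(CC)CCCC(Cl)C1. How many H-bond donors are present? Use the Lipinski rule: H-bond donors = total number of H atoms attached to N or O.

Donors: find every N or O and count the H atoms it carries.
  atom 1 (N): bond orders sum to 1 → 2 H
  atom 3 (O): bond orders sum to 2 → 0 H
Lipinski HBD = 2.

2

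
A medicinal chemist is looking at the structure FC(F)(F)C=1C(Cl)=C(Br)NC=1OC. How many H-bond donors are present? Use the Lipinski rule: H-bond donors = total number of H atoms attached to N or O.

Donors: find every N or O and count the H atoms it carries.
  atom 10 (N): bond orders sum to 2 → 1 H
  atom 12 (O): bond orders sum to 2 → 0 H
Lipinski HBD = 1.

1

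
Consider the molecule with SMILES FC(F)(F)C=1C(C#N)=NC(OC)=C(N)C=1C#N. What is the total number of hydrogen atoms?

Walk through each heavy atom and fill implicit hydrogens from standard valence (C 4, N 3, O 2, S 2, halogen 1):
  atom 1: F (halogen, monovalent) → 0 H
  atom 2: C, bond orders sum to 4 (valence 4) → 0 H
  atom 3: F (halogen, monovalent) → 0 H
  atom 4: F (halogen, monovalent) → 0 H
  atom 5: C, bond orders sum to 4 (valence 4) → 0 H
  atom 6: C, bond orders sum to 4 (valence 4) → 0 H
  atom 7: C, bond orders sum to 4 (valence 4) → 0 H
  atom 8: N, bond orders sum to 3 (valence 3) → 0 H
  atom 9: N, bond orders sum to 3 (valence 3) → 0 H
  atom 10: C, bond orders sum to 4 (valence 4) → 0 H
  atom 11: O, bond orders sum to 2 (valence 2) → 0 H
  atom 12: C, bond orders sum to 1 (valence 4) → 3 H
  atom 13: C, bond orders sum to 4 (valence 4) → 0 H
  atom 14: N, bond orders sum to 1 (valence 3) → 2 H
  atom 15: C, bond orders sum to 4 (valence 4) → 0 H
  atom 16: C, bond orders sum to 4 (valence 4) → 0 H
  atom 17: N, bond orders sum to 3 (valence 3) → 0 H
Total hydrogens: 5.

5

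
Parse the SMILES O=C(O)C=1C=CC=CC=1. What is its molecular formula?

Walk through each heavy atom and fill implicit hydrogens from standard valence (C 4, N 3, O 2, S 2, halogen 1):
  atom 1: O, bond orders sum to 2 (valence 2) → 0 H
  atom 2: C, bond orders sum to 4 (valence 4) → 0 H
  atom 3: O, bond orders sum to 1 (valence 2) → 1 H
  atom 4: C, bond orders sum to 4 (valence 4) → 0 H
  atom 5: C, bond orders sum to 3 (valence 4) → 1 H
  atom 6: C, bond orders sum to 3 (valence 4) → 1 H
  atom 7: C, bond orders sum to 3 (valence 4) → 1 H
  atom 8: C, bond orders sum to 3 (valence 4) → 1 H
  atom 9: C, bond orders sum to 3 (valence 4) → 1 H
Totals → C:7, H:6, O:2.
In Hill order: C7H6O2.

C7H6O2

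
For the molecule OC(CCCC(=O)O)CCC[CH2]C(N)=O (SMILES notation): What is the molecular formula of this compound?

C10H19NO4

Walk through each heavy atom and fill implicit hydrogens from standard valence (C 4, N 3, O 2, S 2, halogen 1):
  atom 1: O, bond orders sum to 1 (valence 2) → 1 H
  atom 2: C, bond orders sum to 3 (valence 4) → 1 H
  atom 3: C, bond orders sum to 2 (valence 4) → 2 H
  atom 4: C, bond orders sum to 2 (valence 4) → 2 H
  atom 5: C, bond orders sum to 2 (valence 4) → 2 H
  atom 6: C, bond orders sum to 4 (valence 4) → 0 H
  atom 7: O, bond orders sum to 2 (valence 2) → 0 H
  atom 8: O, bond orders sum to 1 (valence 2) → 1 H
  atom 9: C, bond orders sum to 2 (valence 4) → 2 H
  atom 10: C, bond orders sum to 2 (valence 4) → 2 H
  atom 11: C, bond orders sum to 2 (valence 4) → 2 H
  atom 12: C with explicit H count 2
  atom 13: C, bond orders sum to 4 (valence 4) → 0 H
  atom 14: N, bond orders sum to 1 (valence 3) → 2 H
  atom 15: O, bond orders sum to 2 (valence 2) → 0 H
Totals → C:10, H:19, N:1, O:4.
In Hill order: C10H19NO4.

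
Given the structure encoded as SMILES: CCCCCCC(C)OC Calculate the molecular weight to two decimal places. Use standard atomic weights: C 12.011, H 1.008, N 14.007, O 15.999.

First, the molecular formula is C9H20O (counting implicit H from valence).
  C: 9 × 12.011 = 108.099
  H: 20 × 1.008 = 20.160
  O: 1 × 15.999 = 15.999
Sum: 9×12.011 + 20×1.008 + 1×15.999 = 144.258 → 144.26 g/mol.

144.26 g/mol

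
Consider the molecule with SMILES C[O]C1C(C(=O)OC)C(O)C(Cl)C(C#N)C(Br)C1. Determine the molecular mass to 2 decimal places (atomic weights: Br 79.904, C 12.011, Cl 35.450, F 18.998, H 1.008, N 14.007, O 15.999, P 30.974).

First, the molecular formula is C11H15BrClNO4 (counting implicit H from valence).
  Br: 1 × 79.904 = 79.904
  C: 11 × 12.011 = 132.121
  Cl: 1 × 35.450 = 35.450
  H: 15 × 1.008 = 15.120
  N: 1 × 14.007 = 14.007
  O: 4 × 15.999 = 63.996
Sum: 1×79.904 + 11×12.011 + 1×35.450 + 15×1.008 + 1×14.007 + 4×15.999 = 340.598 → 340.60 g/mol.

340.60 g/mol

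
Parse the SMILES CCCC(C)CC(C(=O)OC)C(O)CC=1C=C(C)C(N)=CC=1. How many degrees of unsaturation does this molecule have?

5

Degree of unsaturation = (number of rings) + (number of π bonds).
Ring closures in the SMILES: 1.
π bonds: 4 double bonds (each 1 DoU) → 4 DoU from unsaturation.
Total DoU = 1 + 4 = 5.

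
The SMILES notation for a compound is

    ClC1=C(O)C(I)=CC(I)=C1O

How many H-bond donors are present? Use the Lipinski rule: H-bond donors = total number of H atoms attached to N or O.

Donors: find every N or O and count the H atoms it carries.
  atom 4 (O): bond orders sum to 1 → 1 H
  atom 11 (O): bond orders sum to 1 → 1 H
Lipinski HBD = 2.

2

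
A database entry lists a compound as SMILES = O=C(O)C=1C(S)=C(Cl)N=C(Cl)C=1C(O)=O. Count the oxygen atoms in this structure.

Scan the SMILES for O atoms (remember two-letter symbols like Cl and Br are single atoms).
Oxygen count: 4.

4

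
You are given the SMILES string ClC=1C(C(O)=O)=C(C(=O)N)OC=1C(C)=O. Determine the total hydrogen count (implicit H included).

6

Walk through each heavy atom and fill implicit hydrogens from standard valence (C 4, N 3, O 2, S 2, halogen 1):
  atom 1: Cl (halogen, monovalent) → 0 H
  atom 2: C, bond orders sum to 4 (valence 4) → 0 H
  atom 3: C, bond orders sum to 4 (valence 4) → 0 H
  atom 4: C, bond orders sum to 4 (valence 4) → 0 H
  atom 5: O, bond orders sum to 1 (valence 2) → 1 H
  atom 6: O, bond orders sum to 2 (valence 2) → 0 H
  atom 7: C, bond orders sum to 4 (valence 4) → 0 H
  atom 8: C, bond orders sum to 4 (valence 4) → 0 H
  atom 9: O, bond orders sum to 2 (valence 2) → 0 H
  atom 10: N, bond orders sum to 1 (valence 3) → 2 H
  atom 11: O, bond orders sum to 2 (valence 2) → 0 H
  atom 12: C, bond orders sum to 4 (valence 4) → 0 H
  atom 13: C, bond orders sum to 4 (valence 4) → 0 H
  atom 14: C, bond orders sum to 1 (valence 4) → 3 H
  atom 15: O, bond orders sum to 2 (valence 2) → 0 H
Total hydrogens: 6.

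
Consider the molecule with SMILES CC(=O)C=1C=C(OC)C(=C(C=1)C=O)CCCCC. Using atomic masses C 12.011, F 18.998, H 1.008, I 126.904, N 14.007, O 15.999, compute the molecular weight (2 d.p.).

First, the molecular formula is C15H20O3 (counting implicit H from valence).
  C: 15 × 12.011 = 180.165
  H: 20 × 1.008 = 20.160
  O: 3 × 15.999 = 47.997
Sum: 15×12.011 + 20×1.008 + 3×15.999 = 248.322 → 248.32 g/mol.

248.32 g/mol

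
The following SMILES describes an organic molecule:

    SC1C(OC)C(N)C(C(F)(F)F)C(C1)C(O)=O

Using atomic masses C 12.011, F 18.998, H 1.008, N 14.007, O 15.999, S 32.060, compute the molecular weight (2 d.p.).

273.27 g/mol

First, the molecular formula is C9H14F3NO3S (counting implicit H from valence).
  C: 9 × 12.011 = 108.099
  F: 3 × 18.998 = 56.994
  H: 14 × 1.008 = 14.112
  N: 1 × 14.007 = 14.007
  O: 3 × 15.999 = 47.997
  S: 1 × 32.060 = 32.060
Sum: 9×12.011 + 3×18.998 + 14×1.008 + 1×14.007 + 3×15.999 + 1×32.060 = 273.269 → 273.27 g/mol.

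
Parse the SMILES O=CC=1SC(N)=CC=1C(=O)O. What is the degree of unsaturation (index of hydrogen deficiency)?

5

Molecular formula: C6H5NO3S.
DoU = (2C + 2 + N − H − X) / 2, where X is the halogen count and O/S are ignored.
    = (2·6 + 2 + 1 − 5 − 0) / 2 = 10 / 2 = 5.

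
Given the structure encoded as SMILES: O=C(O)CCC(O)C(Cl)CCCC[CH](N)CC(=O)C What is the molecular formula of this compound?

C13H24ClNO4

Walk through each heavy atom and fill implicit hydrogens from standard valence (C 4, N 3, O 2, S 2, halogen 1):
  atom 1: O, bond orders sum to 2 (valence 2) → 0 H
  atom 2: C, bond orders sum to 4 (valence 4) → 0 H
  atom 3: O, bond orders sum to 1 (valence 2) → 1 H
  atom 4: C, bond orders sum to 2 (valence 4) → 2 H
  atom 5: C, bond orders sum to 2 (valence 4) → 2 H
  atom 6: C, bond orders sum to 3 (valence 4) → 1 H
  atom 7: O, bond orders sum to 1 (valence 2) → 1 H
  atom 8: C, bond orders sum to 3 (valence 4) → 1 H
  atom 9: Cl (halogen, monovalent) → 0 H
  atom 10: C, bond orders sum to 2 (valence 4) → 2 H
  atom 11: C, bond orders sum to 2 (valence 4) → 2 H
  atom 12: C, bond orders sum to 2 (valence 4) → 2 H
  atom 13: C, bond orders sum to 2 (valence 4) → 2 H
  atom 14: C with explicit H count 1
  atom 15: N, bond orders sum to 1 (valence 3) → 2 H
  atom 16: C, bond orders sum to 2 (valence 4) → 2 H
  atom 17: C, bond orders sum to 4 (valence 4) → 0 H
  atom 18: O, bond orders sum to 2 (valence 2) → 0 H
  atom 19: C, bond orders sum to 1 (valence 4) → 3 H
Totals → C:13, H:24, Cl:1, N:1, O:4.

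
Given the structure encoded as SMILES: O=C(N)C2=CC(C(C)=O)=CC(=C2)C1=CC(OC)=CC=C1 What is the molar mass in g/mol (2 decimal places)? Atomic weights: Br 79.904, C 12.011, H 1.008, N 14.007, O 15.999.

First, the molecular formula is C16H15NO3 (counting implicit H from valence).
  C: 16 × 12.011 = 192.176
  H: 15 × 1.008 = 15.120
  N: 1 × 14.007 = 14.007
  O: 3 × 15.999 = 47.997
Sum: 16×12.011 + 15×1.008 + 1×14.007 + 3×15.999 = 269.300 → 269.30 g/mol.

269.30 g/mol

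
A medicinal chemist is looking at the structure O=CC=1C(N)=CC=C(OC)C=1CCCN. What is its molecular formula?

Walk through each heavy atom and fill implicit hydrogens from standard valence (C 4, N 3, O 2, S 2, halogen 1):
  atom 1: O, bond orders sum to 2 (valence 2) → 0 H
  atom 2: C, bond orders sum to 3 (valence 4) → 1 H
  atom 3: C, bond orders sum to 4 (valence 4) → 0 H
  atom 4: C, bond orders sum to 4 (valence 4) → 0 H
  atom 5: N, bond orders sum to 1 (valence 3) → 2 H
  atom 6: C, bond orders sum to 3 (valence 4) → 1 H
  atom 7: C, bond orders sum to 3 (valence 4) → 1 H
  atom 8: C, bond orders sum to 4 (valence 4) → 0 H
  atom 9: O, bond orders sum to 2 (valence 2) → 0 H
  atom 10: C, bond orders sum to 1 (valence 4) → 3 H
  atom 11: C, bond orders sum to 4 (valence 4) → 0 H
  atom 12: C, bond orders sum to 2 (valence 4) → 2 H
  atom 13: C, bond orders sum to 2 (valence 4) → 2 H
  atom 14: C, bond orders sum to 2 (valence 4) → 2 H
  atom 15: N, bond orders sum to 1 (valence 3) → 2 H
Totals → C:11, H:16, N:2, O:2.

C11H16N2O2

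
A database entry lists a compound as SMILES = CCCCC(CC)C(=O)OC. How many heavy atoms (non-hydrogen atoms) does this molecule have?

11

Every atom symbol written in the SMILES (organic subset) is one heavy atom; implicit H are not written.
Heavy atoms by element → C:9, O:2.
Total: 11.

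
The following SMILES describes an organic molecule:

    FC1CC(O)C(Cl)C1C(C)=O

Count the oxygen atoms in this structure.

2

Scan the SMILES for O atoms (remember two-letter symbols like Cl and Br are single atoms).
Oxygen count: 2.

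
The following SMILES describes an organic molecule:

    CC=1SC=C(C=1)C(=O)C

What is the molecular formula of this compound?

Walk through each heavy atom and fill implicit hydrogens from standard valence (C 4, N 3, O 2, S 2, halogen 1):
  atom 1: C, bond orders sum to 1 (valence 4) → 3 H
  atom 2: C, bond orders sum to 4 (valence 4) → 0 H
  atom 3: S, bond orders sum to 2 (valence 2) → 0 H
  atom 4: C, bond orders sum to 3 (valence 4) → 1 H
  atom 5: C, bond orders sum to 4 (valence 4) → 0 H
  atom 6: C, bond orders sum to 3 (valence 4) → 1 H
  atom 7: C, bond orders sum to 4 (valence 4) → 0 H
  atom 8: O, bond orders sum to 2 (valence 2) → 0 H
  atom 9: C, bond orders sum to 1 (valence 4) → 3 H
Totals → C:7, H:8, O:1, S:1.
In Hill order: C7H8OS.

C7H8OS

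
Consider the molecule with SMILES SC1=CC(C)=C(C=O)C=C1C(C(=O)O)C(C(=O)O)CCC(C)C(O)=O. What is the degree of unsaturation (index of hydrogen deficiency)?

Degree of unsaturation = (number of rings) + (number of π bonds).
Ring closures in the SMILES: 1.
π bonds: 7 double bonds (each 1 DoU) → 7 DoU from unsaturation.
Total DoU = 1 + 7 = 8.

8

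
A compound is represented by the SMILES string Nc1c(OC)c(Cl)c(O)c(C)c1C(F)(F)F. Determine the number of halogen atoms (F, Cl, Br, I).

4

Halogen atoms appear at heavy-atom positions 7, 14, 15, 16 (1×Cl, 3×F).
Other groups present: 1 ether, 1 hydroxyl, 1 primary amine.
Halogen count: 4.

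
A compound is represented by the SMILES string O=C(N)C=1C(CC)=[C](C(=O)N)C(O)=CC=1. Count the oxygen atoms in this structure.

3

Scan the SMILES for O atoms (remember two-letter symbols like Cl and Br are single atoms).
Oxygen count: 3.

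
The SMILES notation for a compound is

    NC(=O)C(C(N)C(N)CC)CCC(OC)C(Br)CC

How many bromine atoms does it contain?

1

Scan the SMILES for Br atoms (remember two-letter symbols like Cl and Br are single atoms).
Bromine count: 1.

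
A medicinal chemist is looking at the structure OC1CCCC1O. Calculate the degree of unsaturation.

Degree of unsaturation = (number of rings) + (number of π bonds).
Ring closures in the SMILES: 1.
π bonds: none → 0 DoU from unsaturation.
Total DoU = 1 + 0 = 1.

1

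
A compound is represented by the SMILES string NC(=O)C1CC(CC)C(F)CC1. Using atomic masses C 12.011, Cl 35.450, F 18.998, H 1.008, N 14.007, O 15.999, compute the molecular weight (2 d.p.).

First, the molecular formula is C9H16FNO (counting implicit H from valence).
  C: 9 × 12.011 = 108.099
  F: 1 × 18.998 = 18.998
  H: 16 × 1.008 = 16.128
  N: 1 × 14.007 = 14.007
  O: 1 × 15.999 = 15.999
Sum: 9×12.011 + 1×18.998 + 16×1.008 + 1×14.007 + 1×15.999 = 173.231 → 173.23 g/mol.

173.23 g/mol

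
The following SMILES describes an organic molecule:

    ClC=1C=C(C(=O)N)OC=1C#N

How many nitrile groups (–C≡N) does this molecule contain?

The nitrile motif appears at heavy-atom position 10 in the SMILES.
Other groups present: 1 amide.
Nitrile count: 1.

1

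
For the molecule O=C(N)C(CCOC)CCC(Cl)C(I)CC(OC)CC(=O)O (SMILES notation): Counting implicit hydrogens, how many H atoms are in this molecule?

25

Walk through each heavy atom and fill implicit hydrogens from standard valence (C 4, N 3, O 2, S 2, halogen 1):
  atom 1: O, bond orders sum to 2 (valence 2) → 0 H
  atom 2: C, bond orders sum to 4 (valence 4) → 0 H
  atom 3: N, bond orders sum to 1 (valence 3) → 2 H
  atom 4: C, bond orders sum to 3 (valence 4) → 1 H
  atom 5: C, bond orders sum to 2 (valence 4) → 2 H
  atom 6: C, bond orders sum to 2 (valence 4) → 2 H
  atom 7: O, bond orders sum to 2 (valence 2) → 0 H
  atom 8: C, bond orders sum to 1 (valence 4) → 3 H
  atom 9: C, bond orders sum to 2 (valence 4) → 2 H
  atom 10: C, bond orders sum to 2 (valence 4) → 2 H
  atom 11: C, bond orders sum to 3 (valence 4) → 1 H
  atom 12: Cl (halogen, monovalent) → 0 H
  atom 13: C, bond orders sum to 3 (valence 4) → 1 H
  atom 14: I (halogen, monovalent) → 0 H
  atom 15: C, bond orders sum to 2 (valence 4) → 2 H
  atom 16: C, bond orders sum to 3 (valence 4) → 1 H
  atom 17: O, bond orders sum to 2 (valence 2) → 0 H
  atom 18: C, bond orders sum to 1 (valence 4) → 3 H
  atom 19: C, bond orders sum to 2 (valence 4) → 2 H
  atom 20: C, bond orders sum to 4 (valence 4) → 0 H
  atom 21: O, bond orders sum to 2 (valence 2) → 0 H
  atom 22: O, bond orders sum to 1 (valence 2) → 1 H
Total hydrogens: 25.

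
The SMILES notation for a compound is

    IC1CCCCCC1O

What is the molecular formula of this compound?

Walk through each heavy atom and fill implicit hydrogens from standard valence (C 4, N 3, O 2, S 2, halogen 1):
  atom 1: I (halogen, monovalent) → 0 H
  atom 2: C, bond orders sum to 3 (valence 4) → 1 H
  atom 3: C, bond orders sum to 2 (valence 4) → 2 H
  atom 4: C, bond orders sum to 2 (valence 4) → 2 H
  atom 5: C, bond orders sum to 2 (valence 4) → 2 H
  atom 6: C, bond orders sum to 2 (valence 4) → 2 H
  atom 7: C, bond orders sum to 2 (valence 4) → 2 H
  atom 8: C, bond orders sum to 3 (valence 4) → 1 H
  atom 9: O, bond orders sum to 1 (valence 2) → 1 H
Totals → C:7, H:13, I:1, O:1.

C7H13IO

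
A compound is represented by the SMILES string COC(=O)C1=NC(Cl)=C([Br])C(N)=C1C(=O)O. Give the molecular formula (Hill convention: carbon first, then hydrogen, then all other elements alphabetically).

C8H6BrClN2O4

Walk through each heavy atom and fill implicit hydrogens from standard valence (C 4, N 3, O 2, S 2, halogen 1):
  atom 1: C, bond orders sum to 1 (valence 4) → 3 H
  atom 2: O, bond orders sum to 2 (valence 2) → 0 H
  atom 3: C, bond orders sum to 4 (valence 4) → 0 H
  atom 4: O, bond orders sum to 2 (valence 2) → 0 H
  atom 5: C, bond orders sum to 4 (valence 4) → 0 H
  atom 6: N, bond orders sum to 3 (valence 3) → 0 H
  atom 7: C, bond orders sum to 4 (valence 4) → 0 H
  atom 8: Cl (halogen, monovalent) → 0 H
  atom 9: C, bond orders sum to 4 (valence 4) → 0 H
  atom 10: Br with explicit H count 0
  atom 11: C, bond orders sum to 4 (valence 4) → 0 H
  atom 12: N, bond orders sum to 1 (valence 3) → 2 H
  atom 13: C, bond orders sum to 4 (valence 4) → 0 H
  atom 14: C, bond orders sum to 4 (valence 4) → 0 H
  atom 15: O, bond orders sum to 2 (valence 2) → 0 H
  atom 16: O, bond orders sum to 1 (valence 2) → 1 H
Totals → C:8, H:6, Br:1, Cl:1, N:2, O:4.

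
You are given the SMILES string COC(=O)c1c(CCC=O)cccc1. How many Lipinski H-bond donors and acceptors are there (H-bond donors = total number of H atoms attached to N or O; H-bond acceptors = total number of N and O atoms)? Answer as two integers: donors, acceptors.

0, 3

Donors: find every N or O and count the H atoms it carries.
  atom 2 (O): bond orders sum to 2 → 0 H
  atom 4 (O): bond orders sum to 2 → 0 H
  atom 10 (O): bond orders sum to 2 → 0 H
Lipinski HBD = 0.
Acceptors: N atoms = 0, O atoms = 3 → HBA = 3.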